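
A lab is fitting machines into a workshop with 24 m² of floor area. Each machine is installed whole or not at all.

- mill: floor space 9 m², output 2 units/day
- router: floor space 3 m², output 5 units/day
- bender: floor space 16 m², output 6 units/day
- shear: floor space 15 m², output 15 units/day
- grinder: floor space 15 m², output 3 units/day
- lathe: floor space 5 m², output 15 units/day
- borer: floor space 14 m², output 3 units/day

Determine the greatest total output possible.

Allowing fractional choices, the relaxed optimum would be about 35.4, but machines are indivisible.
router + shear + lathe: floor space 3 + 15 + 5 = 23 ≤ 24, output 5 + 15 + 15 = 35.
shear + lathe: floor space 15 + 5 = 20 ≤ 24, output 15 + 15 = 30.
Best is router, shear, and lathe with total output 35.

35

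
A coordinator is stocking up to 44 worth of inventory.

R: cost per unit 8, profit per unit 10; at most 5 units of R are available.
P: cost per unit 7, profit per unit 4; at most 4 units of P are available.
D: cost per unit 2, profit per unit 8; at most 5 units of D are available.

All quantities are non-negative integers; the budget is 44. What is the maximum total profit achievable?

80

D has the best ratio (8/2); taking only D gives at most 5×8 = 40 (stopped by the supply cap of 5).
Mixing does better — 4×R and 5×D: cost 42 ≤ 44, profit 4·10 + 5·8 = 80.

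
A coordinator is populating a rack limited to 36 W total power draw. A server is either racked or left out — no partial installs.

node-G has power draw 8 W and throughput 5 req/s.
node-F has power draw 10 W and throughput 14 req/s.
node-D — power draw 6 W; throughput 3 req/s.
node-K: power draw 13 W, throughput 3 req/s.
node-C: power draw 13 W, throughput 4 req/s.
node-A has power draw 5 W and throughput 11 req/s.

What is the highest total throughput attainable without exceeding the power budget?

Allowing fractional choices, the relaxed optimum would be about 35.2, but servers are indivisible.
node-G + node-F + node-D + node-A: power draw 8 + 10 + 6 + 5 = 29 ≤ 36, throughput 5 + 14 + 3 + 11 = 33.
node-G + node-F + node-C + node-A: power draw 8 + 10 + 13 + 5 = 36 ≤ 36, throughput 5 + 14 + 4 + 11 = 34.
Best is node-G, node-F, node-C, and node-A with total throughput 34.

34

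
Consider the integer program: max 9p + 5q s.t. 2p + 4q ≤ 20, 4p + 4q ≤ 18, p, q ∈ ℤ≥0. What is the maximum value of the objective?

Relaxing integrality, the LP optimum is 40.50 at (p,q) = (4.5, 0), which is not an integer point.
(p,q)=(4,0) is feasible, giving 36.
(p,q)=(3,1) is feasible, giving 32.
(p,q)=(3,0) is feasible, giving 27.
The best lattice point is (4,0), giving 36.

36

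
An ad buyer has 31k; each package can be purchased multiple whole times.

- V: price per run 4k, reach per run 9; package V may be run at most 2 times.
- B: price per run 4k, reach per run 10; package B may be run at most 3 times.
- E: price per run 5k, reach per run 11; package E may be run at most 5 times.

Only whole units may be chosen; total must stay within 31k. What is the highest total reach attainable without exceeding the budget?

B has the best ratio (10/4); taking only B gives at most 3×10 = 30 (stopped by the supply cap of 3).
Mixing does better — 1×V, 3×B, and 3×E: price 31 ≤ 31, reach 1·9 + 3·10 + 3·11 = 72.

72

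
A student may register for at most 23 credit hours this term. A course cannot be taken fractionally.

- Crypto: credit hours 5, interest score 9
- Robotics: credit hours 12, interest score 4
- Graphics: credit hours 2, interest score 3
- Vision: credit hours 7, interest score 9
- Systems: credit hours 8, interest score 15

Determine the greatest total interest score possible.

36

Allowing fractional choices, the relaxed optimum would be about 36.3, but courses are indivisible.
Crypto + Graphics + Vision + Systems: credit hours 5 + 2 + 7 + 8 = 22 ≤ 23, interest score 9 + 3 + 9 + 15 = 36.
Crypto + Graphics + Systems: credit hours 5 + 2 + 8 = 15 ≤ 23, interest score 9 + 3 + 15 = 27.
Crypto + Vision + Systems: credit hours 5 + 7 + 8 = 20 ≤ 23, interest score 9 + 9 + 15 = 33.
Best is Crypto, Graphics, Vision, and Systems with total interest score 36.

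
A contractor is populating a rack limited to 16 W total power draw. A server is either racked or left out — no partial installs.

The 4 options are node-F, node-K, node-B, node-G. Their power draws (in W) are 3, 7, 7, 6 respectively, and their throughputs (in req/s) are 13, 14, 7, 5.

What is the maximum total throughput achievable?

node-F + node-K: power draw 3 + 7 = 10 ≤ 16, throughput 13 + 14 = 27.
node-F + node-K + node-G: power draw 3 + 7 + 6 = 16 ≤ 16, throughput 13 + 14 + 5 = 32.
node-F + node-B + node-G: power draw 3 + 7 + 6 = 16 ≤ 16, throughput 13 + 7 + 5 = 25.
Best is node-F, node-K, and node-G with total throughput 32.

32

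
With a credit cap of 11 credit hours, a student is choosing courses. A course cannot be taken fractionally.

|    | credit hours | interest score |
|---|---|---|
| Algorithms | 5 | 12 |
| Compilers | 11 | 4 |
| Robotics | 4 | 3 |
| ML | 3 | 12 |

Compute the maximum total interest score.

24

This is an integer program with binary decision variables.
Algorithms + Robotics: credit hours 5 + 4 = 9 ≤ 11, interest score 12 + 3 = 15.
Algorithms + ML: credit hours 5 + 3 = 8 ≤ 11, interest score 12 + 12 = 24.
Robotics + ML: credit hours 4 + 3 = 7 ≤ 11, interest score 3 + 12 = 15.
Best is Algorithms and ML with total interest score 24.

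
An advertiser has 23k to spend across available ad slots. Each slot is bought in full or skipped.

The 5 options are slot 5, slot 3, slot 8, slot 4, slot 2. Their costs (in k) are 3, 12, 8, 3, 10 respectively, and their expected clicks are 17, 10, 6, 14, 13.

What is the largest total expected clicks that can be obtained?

44

slot 5 + slot 4 + slot 2: cost 3 + 3 + 10 = 16 ≤ 23, expected clicks 17 + 14 + 13 = 44.
slot 5 + slot 8 + slot 4: cost 3 + 8 + 3 = 14 ≤ 23, expected clicks 17 + 6 + 14 = 37.
slot 5 + slot 3 + slot 4: cost 3 + 12 + 3 = 18 ≤ 23, expected clicks 17 + 10 + 14 = 41.
Best is slot 5, slot 4, and slot 2 with total expected clicks 44.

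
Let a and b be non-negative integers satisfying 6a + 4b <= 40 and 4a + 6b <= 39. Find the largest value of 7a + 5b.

(a,b)=(6,1): 6·6+4·1=40≤40, 4·6+6·1=30≤39, objective 47.
(a,b)=(5,2): 6·5+4·2=38≤40, 4·5+6·2=32≤39, objective 45.
Maximum is 47 at (a,b)=(6,1).

47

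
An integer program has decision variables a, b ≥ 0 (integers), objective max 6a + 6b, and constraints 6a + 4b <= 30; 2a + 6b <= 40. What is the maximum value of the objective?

42

(a,b)=(1,6): 6·1+4·6=30≤30, 2·1+6·6=38≤40, objective 42.
(a,b)=(1,5): 6·1+4·5=26≤30, 2·1+6·5=32≤40, objective 36.
(a,b)=(0,6): 6·0+4·6=24≤30, 2·0+6·6=36≤40, objective 36.
No feasible integer point exceeds 42.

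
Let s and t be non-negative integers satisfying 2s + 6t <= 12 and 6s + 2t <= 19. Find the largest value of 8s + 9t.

25

The continuous relaxation peaks at (2.81, 1.06) with value 32.06; rounding to a feasible lattice point costs some objective.
(s,t)=(2,1): 2·2+6·1=10≤12, 6·2+2·1=14≤19, objective 25.
(s,t)=(3,0): 2·3+6·0=6≤12, 6·3+2·0=18≤19, objective 24.
(s,t)=(1,1): 2·1+6·1=8≤12, 6·1+2·1=8≤19, objective 17.
The best lattice point is (2,1), giving 25.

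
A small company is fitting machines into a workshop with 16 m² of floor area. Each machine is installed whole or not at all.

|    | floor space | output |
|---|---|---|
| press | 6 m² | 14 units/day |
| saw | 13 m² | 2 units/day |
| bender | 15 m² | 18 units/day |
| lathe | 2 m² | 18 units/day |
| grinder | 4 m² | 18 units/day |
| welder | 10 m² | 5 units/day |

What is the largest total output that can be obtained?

50

Allowing fractional choices, the relaxed optimum would be about 54.8, but machines are indivisible.
press + lathe + grinder: floor space 6 + 2 + 4 = 12 ≤ 16, output 14 + 18 + 18 = 50.
lathe + grinder + welder: floor space 2 + 4 + 10 = 16 ≤ 16, output 18 + 18 + 5 = 41.
lathe + grinder: floor space 2 + 4 = 6 ≤ 16, output 18 + 18 = 36.
Best is press, lathe, and grinder with total output 50.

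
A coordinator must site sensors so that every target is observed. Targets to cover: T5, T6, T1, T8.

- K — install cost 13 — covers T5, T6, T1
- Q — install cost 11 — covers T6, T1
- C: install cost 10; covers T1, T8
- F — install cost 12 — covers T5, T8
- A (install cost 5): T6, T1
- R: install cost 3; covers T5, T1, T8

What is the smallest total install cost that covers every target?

8

Choose A and R: together they cover T5, T6, T1, T8 — every target.
Total install cost: 5 + 3 = 8.
No cover costs less than 8.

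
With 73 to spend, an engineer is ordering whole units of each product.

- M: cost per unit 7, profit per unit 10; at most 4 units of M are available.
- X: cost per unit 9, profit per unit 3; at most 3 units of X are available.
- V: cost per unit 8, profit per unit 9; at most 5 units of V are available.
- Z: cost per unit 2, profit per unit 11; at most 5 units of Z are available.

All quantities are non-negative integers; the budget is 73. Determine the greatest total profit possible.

131

3×M, 5×V, and 5×Z: cost 71 ≤ 73, profit 3·10 + 5·9 + 5·11 = 130.
4×M, 4×V, and 5×Z: cost 70 ≤ 73, profit 4·10 + 4·9 + 5·11 = 131.
Best is 131.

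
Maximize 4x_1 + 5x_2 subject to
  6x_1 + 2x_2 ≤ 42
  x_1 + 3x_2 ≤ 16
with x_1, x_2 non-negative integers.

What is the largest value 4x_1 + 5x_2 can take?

39

The continuous relaxation peaks at (5.88, 3.38) with value 40.38; rounding to a feasible lattice point costs some objective.
(x_1,x_2)=(6,3): 6·6+2·3=42≤42, 1·6+3·3=15≤16, objective 39.
(x_1,x_2)=(4,4): 6·4+2·4=32≤42, 1·4+3·4=16≤16, objective 36.
Maximum is 39 at (x_1,x_2)=(6,3).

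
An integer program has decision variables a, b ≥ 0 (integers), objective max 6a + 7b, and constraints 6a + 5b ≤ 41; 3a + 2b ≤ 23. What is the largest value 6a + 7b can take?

(a,b)=(0,8): 6·0+5·8=40≤41, 3·0+2·8=16≤23, objective 56.
(a,b)=(1,7): 6·1+5·7=41≤41, 3·1+2·7=17≤23, objective 55.
(a,b)=(0,7): 6·0+5·7=35≤41, 3·0+2·7=14≤23, objective 49.
Maximum is 56 at (a,b)=(0,8).

56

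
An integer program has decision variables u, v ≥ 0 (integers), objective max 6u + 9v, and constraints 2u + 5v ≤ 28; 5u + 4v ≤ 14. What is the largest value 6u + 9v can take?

The continuous relaxation peaks at (0, 3.5) with value 31.50; rounding to a feasible lattice point costs some objective.
(u,v)=(0,3): 2·0+5·3=15≤28, 5·0+4·3=12≤14, objective 27.
(u,v)=(1,2): 2·1+5·2=12≤28, 5·1+4·2=13≤14, objective 24.
(u,v)=(0,2): 2·0+5·2=10≤28, 5·0+4·2=8≤14, objective 18.
No feasible integer point exceeds 27.

27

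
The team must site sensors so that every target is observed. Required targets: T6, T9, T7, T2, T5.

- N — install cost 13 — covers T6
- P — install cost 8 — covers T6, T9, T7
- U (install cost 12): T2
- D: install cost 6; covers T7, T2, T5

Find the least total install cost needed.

14

This is an integer covering problem.
Choose P and D: together they cover T6, T9, T7, T2, T5 — every target.
Total install cost: 8 + 6 = 14.
No cover costs less than 14.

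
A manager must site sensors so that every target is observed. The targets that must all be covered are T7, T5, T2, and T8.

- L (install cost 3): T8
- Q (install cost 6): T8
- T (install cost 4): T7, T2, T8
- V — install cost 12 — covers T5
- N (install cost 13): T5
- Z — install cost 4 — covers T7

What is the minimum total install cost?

16

Choose T and V: together they cover T7, T5, T2, T8 — every target.
Total install cost: 4 + 12 = 16.
No cover costs less than 16.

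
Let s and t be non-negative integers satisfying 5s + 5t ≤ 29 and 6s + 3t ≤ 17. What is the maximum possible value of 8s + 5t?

The continuous relaxation peaks at (0, 5.67) with value 28.33; rounding to a feasible lattice point costs some objective.
(s,t)=(0,5) is feasible, giving 25.
(s,t)=(0,4) is feasible, giving 20.
The best lattice point is (0,5), giving 25.

25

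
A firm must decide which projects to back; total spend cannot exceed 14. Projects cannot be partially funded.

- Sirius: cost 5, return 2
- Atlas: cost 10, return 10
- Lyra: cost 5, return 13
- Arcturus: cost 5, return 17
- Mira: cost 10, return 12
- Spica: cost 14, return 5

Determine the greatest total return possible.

Allowing fractional choices, the relaxed optimum would be about 34.8, but projects are indivisible.
Arcturus: cost 5 ≤ 14, return 17.
Lyra + Arcturus: cost 5 + 5 = 10 ≤ 14, return 13 + 17 = 30.
Sirius + Arcturus: cost 5 + 5 = 10 ≤ 14, return 2 + 17 = 19.
Best is Lyra and Arcturus with total return 30.

30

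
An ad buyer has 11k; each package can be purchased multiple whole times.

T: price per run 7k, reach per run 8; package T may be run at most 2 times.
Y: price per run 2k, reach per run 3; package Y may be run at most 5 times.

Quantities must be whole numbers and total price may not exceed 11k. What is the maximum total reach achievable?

This is a bounded integer knapsack.
1×T and 2×Y: price 11 ≤ 11, reach 1·8 + 2·3 = 14.
5×Y: price 10 ≤ 11, reach 5·3 = 15.
Best is 15.

15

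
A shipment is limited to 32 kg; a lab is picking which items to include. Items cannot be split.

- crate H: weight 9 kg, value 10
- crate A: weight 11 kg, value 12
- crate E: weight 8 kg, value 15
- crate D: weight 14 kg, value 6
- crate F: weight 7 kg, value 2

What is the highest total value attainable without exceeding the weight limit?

Allowing fractional choices, the relaxed optimum would be about 38.7, but items are indivisible.
crate H + crate E + crate D: weight 9 + 8 + 14 = 31 ≤ 32, value 10 + 15 + 6 = 31.
crate H + crate A + crate E: weight 9 + 11 + 8 = 28 ≤ 32, value 10 + 12 + 15 = 37.
Best is crate H, crate A, and crate E with total value 37.

37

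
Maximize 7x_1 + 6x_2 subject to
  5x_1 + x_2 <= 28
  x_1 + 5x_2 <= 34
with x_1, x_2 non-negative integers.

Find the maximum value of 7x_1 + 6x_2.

64

The continuous relaxation peaks at (4.42, 5.92) with value 66.42; rounding to a feasible lattice point costs some objective.
(x_1,x_2)=(4,6): 5·4+1·6=26≤28, 1·4+5·6=34≤34, objective 64.
(x_1,x_2)=(4,5): 5·4+1·5=25≤28, 1·4+5·5=29≤34, objective 58.
Maximum is 64 at (x_1,x_2)=(4,6).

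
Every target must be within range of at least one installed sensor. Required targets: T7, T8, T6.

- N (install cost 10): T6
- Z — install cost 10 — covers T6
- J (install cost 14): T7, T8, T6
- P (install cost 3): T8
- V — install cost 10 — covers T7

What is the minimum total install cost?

This is an integer covering problem.
The greedy cost-per-new-target heuristic would pick P and J for 17, but a cheaper cover exists.
J alone covers T7, T8, T6 — every target.
Total install cost: 14.
No cover costs less than 14.

14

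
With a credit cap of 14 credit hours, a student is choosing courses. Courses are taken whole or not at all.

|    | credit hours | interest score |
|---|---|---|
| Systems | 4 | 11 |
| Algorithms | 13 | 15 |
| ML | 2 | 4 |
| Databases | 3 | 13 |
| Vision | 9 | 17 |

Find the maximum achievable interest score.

Allowing fractional choices, the relaxed optimum would be about 37.4, but courses are indivisible.
ML + Databases + Vision: credit hours 2 + 3 + 9 = 14 ≤ 14, interest score 4 + 13 + 17 = 34.
Systems + ML + Databases: credit hours 4 + 2 + 3 = 9 ≤ 14, interest score 11 + 4 + 13 = 28.
Databases + Vision: credit hours 3 + 9 = 12 ≤ 14, interest score 13 + 17 = 30.
Best is ML, Databases, and Vision with total interest score 34.

34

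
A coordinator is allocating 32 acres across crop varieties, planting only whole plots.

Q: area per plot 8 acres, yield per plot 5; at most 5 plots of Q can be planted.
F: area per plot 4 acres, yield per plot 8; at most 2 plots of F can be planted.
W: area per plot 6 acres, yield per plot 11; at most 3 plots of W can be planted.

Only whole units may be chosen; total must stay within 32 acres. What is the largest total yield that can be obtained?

49

F has the best ratio (8/4); taking only F gives at most 2×8 = 16 (stopped by the supply cap of 2).
Mixing does better — 2×F and 3×W: area 26 ≤ 32, yield 2·8 + 3·11 = 49.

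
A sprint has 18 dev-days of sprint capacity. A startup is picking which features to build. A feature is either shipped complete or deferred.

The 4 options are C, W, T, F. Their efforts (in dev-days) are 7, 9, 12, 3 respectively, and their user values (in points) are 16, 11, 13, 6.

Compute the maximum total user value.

27

Take C and W: effort 7 + 9 = 16 ≤ 18, user value 16 + 11 = 27.
No other feasible combination does better.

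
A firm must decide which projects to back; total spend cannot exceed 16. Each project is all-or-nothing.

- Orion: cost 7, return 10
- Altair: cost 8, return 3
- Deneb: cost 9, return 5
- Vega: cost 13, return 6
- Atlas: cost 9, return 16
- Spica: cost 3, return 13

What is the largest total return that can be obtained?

Allowing fractional choices, the relaxed optimum would be about 34.7, but projects are indivisible.
Orion + Atlas: cost 7 + 9 = 16 ≤ 16, return 10 + 16 = 26.
Atlas + Spica: cost 9 + 3 = 12 ≤ 16, return 16 + 13 = 29.
Orion + Spica: cost 7 + 3 = 10 ≤ 16, return 10 + 13 = 23.
Best is Atlas and Spica with total return 29.

29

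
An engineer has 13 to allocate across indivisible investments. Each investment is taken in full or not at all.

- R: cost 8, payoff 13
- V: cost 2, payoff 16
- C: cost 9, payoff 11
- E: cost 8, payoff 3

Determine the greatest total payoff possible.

29

Take R and V: cost 8 + 2 = 10 ≤ 13, payoff 13 + 16 = 29.
No other feasible combination does better.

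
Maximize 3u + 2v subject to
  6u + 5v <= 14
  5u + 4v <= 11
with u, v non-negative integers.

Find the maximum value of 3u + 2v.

6

Relaxing integrality, the LP optimum is 6.60 at (u,v) = (2.2, 0), which is not an integer point.
(u,v)=(2,0): 6·2+5·0=12≤14, 5·2+4·0=10≤11, objective 6.
(u,v)=(1,1): 6·1+5·1=11≤14, 5·1+4·1=9≤11, objective 5.
(u,v)=(1,0): 6·1+5·0=6≤14, 5·1+4·0=5≤11, objective 3.
The best lattice point is (2,0), giving 6.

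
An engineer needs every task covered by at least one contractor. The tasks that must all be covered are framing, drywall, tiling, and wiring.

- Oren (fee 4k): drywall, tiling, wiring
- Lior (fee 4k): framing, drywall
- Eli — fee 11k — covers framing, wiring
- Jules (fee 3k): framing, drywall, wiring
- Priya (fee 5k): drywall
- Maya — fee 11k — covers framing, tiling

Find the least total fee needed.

This is an integer covering problem.
Choose Oren and Jules: together they cover framing, drywall, tiling, wiring — every task.
Total fee: 4 + 3 = 7.
No cover costs less than 7.

7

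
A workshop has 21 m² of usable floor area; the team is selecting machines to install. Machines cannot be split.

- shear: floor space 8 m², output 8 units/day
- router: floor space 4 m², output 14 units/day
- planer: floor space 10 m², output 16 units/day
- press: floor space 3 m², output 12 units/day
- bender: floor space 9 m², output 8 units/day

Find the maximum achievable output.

router + planer + press: floor space 4 + 10 + 3 = 17 ≤ 21, output 14 + 16 + 12 = 42.
shear + router + press: floor space 8 + 4 + 3 = 15 ≤ 21, output 8 + 14 + 12 = 34.
shear + planer + press: floor space 8 + 10 + 3 = 21 ≤ 21, output 8 + 16 + 12 = 36.
Best is router, planer, and press with total output 42.

42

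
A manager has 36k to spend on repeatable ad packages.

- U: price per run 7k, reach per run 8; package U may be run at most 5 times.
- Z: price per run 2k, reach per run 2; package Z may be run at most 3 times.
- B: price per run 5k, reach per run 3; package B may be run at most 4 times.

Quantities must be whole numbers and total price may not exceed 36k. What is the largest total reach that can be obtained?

40

Take 5×U: price 35 ≤ 36, reach 5·8 = 40.
U has the best ratio (8/7) and is taken to its limit of 5; remaining capacity is filled optimally with the others.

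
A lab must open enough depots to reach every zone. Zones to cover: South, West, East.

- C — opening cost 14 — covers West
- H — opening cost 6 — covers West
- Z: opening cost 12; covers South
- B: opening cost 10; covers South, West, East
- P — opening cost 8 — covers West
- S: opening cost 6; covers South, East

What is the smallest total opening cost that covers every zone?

B alone covers South, West, East — every zone.
Total opening cost: 10.

10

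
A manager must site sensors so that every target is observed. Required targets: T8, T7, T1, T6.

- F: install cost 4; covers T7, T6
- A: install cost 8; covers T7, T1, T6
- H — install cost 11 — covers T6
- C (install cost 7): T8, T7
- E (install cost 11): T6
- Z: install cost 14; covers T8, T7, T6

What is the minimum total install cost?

The greedy cost-per-new-target heuristic would pick F, C, and A for 19, but a cheaper cover exists.
Choose A and C: together they cover T8, T7, T1, T6 — every target.
Total install cost: 8 + 7 = 15.
No cover costs less than 15.

15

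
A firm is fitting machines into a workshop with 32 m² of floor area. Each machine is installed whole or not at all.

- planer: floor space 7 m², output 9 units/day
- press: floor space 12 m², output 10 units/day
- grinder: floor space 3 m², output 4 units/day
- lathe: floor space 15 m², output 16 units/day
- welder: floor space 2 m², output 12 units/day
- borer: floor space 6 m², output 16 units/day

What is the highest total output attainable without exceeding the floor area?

53

Allowing fractional choices, the relaxed optimum would be about 55.9, but machines are indivisible.
planer + press + grinder + welder + borer: floor space 7 + 12 + 3 + 2 + 6 = 30 ≤ 32, output 9 + 10 + 4 + 12 + 16 = 51.
grinder + lathe + welder + borer: floor space 3 + 15 + 2 + 6 = 26 ≤ 32, output 4 + 16 + 12 + 16 = 48.
planer + lathe + welder + borer: floor space 7 + 15 + 2 + 6 = 30 ≤ 32, output 9 + 16 + 12 + 16 = 53.
Best is planer, lathe, welder, and borer with total output 53.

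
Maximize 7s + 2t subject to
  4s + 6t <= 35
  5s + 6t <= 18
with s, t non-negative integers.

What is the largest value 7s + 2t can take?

21

(s,t)=(3,0): 4·3+6·0=12≤35, 5·3+6·0=15≤18, objective 21.
(s,t)=(2,1): 4·2+6·1=14≤35, 5·2+6·1=16≤18, objective 16.
(s,t)=(2,0): 4·2+6·0=8≤35, 5·2+6·0=10≤18, objective 14.
The best lattice point is (3,0), giving 21.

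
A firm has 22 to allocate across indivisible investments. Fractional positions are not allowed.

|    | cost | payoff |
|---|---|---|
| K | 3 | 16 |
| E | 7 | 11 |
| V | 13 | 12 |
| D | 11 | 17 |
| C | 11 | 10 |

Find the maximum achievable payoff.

Allowing fractional choices, the relaxed optimum would be about 44.9, but investments are indivisible.
K + E + D: cost 3 + 7 + 11 = 21 ≤ 22, payoff 16 + 11 + 17 = 44.
K + E + C: cost 3 + 7 + 11 = 21 ≤ 22, payoff 16 + 11 + 10 = 37.
Best is K, E, and D with total payoff 44.

44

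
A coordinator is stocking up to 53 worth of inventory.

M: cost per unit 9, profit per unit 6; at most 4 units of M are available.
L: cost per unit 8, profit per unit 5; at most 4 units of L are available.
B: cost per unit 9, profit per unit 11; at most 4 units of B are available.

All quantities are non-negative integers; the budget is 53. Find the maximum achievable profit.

B has the best ratio (11/9); taking only B gives at most 4×11 = 44 (stopped by the supply cap of 4).
Mixing does better — 1×M, 1×L, and 4×B: cost 53 ≤ 53, profit 1·6 + 1·5 + 4·11 = 55.

55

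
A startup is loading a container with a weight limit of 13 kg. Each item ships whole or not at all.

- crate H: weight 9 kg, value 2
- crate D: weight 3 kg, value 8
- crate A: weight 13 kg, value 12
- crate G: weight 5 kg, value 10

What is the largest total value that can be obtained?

18

crate G: weight 5 ≤ 13, value 10.
crate A: weight 13 ≤ 13, value 12.
crate D + crate G: weight 3 + 5 = 8 ≤ 13, value 8 + 10 = 18.
Best is crate D and crate G with total value 18.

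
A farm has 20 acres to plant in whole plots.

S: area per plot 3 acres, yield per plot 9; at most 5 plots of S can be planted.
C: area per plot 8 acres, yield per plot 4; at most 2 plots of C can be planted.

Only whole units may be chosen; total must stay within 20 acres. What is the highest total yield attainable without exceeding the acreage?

45

This is a bounded integer knapsack.
5×S: area 15 ≤ 20, yield 5·9 = 45.
4×S and 1×C: area 20 ≤ 20, yield 4·9 + 1·4 = 40.
Best is 45.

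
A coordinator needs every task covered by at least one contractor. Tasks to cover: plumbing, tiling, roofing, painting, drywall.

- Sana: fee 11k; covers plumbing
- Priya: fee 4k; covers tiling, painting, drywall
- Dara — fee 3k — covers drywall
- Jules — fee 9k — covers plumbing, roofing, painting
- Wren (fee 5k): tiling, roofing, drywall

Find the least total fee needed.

13

Choose Priya and Jules: together they cover plumbing, tiling, roofing, painting, drywall — every task.
Total fee: 4 + 9 = 13.
No cover costs less than 13.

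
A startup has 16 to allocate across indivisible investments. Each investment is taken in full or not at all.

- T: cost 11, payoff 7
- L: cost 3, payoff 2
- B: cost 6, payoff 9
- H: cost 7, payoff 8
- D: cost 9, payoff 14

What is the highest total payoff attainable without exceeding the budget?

Take B and D: cost 6 + 9 = 15 ≤ 16, payoff 9 + 14 = 23.
No other feasible combination does better.

23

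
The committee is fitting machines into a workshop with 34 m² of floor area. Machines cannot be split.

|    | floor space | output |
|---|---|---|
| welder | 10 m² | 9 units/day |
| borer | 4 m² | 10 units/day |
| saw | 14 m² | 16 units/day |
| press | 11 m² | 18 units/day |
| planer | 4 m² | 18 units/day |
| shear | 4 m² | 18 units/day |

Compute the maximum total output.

73

saw + press + planer + shear: floor space 14 + 11 + 4 + 4 = 33 ≤ 34, output 16 + 18 + 18 + 18 = 70.
welder + borer + press + planer + shear: floor space 10 + 4 + 11 + 4 + 4 = 33 ≤ 34, output 9 + 10 + 18 + 18 + 18 = 73.
Best is welder, borer, press, planer, and shear with total output 73.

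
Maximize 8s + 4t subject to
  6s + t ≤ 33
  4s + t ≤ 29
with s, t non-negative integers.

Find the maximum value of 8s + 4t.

(s,t)=(0,29): 6·0+1·29=29≤33, 4·0+1·29=29≤29, objective 116.
(s,t)=(0,28): 6·0+1·28=28≤33, 4·0+1·28=28≤29, objective 112.
No feasible integer point exceeds 116.

116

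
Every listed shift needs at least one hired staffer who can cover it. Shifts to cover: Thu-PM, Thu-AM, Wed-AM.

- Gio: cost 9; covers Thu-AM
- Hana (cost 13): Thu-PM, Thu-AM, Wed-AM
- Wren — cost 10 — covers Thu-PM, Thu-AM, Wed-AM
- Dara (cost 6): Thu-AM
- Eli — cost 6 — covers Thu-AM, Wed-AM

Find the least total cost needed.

The greedy cost-per-new-shift heuristic would pick Eli and Wren for 16, but a cheaper cover exists.
Wren alone covers Thu-PM, Thu-AM, Wed-AM — every shift.
Total cost: 10.
No cover costs less than 10.

10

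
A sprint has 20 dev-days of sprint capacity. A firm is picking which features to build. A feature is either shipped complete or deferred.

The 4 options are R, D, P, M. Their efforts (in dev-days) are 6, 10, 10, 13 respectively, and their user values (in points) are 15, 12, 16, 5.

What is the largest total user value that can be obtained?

R + D: effort 6 + 10 = 16 ≤ 20, user value 15 + 12 = 27.
D + P: effort 10 + 10 = 20 ≤ 20, user value 12 + 16 = 28.
R + P: effort 6 + 10 = 16 ≤ 20, user value 15 + 16 = 31.
Best is R and P with total user value 31.

31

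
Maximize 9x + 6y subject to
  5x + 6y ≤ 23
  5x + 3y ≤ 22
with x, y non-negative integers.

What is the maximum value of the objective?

36

Relaxing integrality, the LP optimum is 39.80 at (x,y) = (4.2, 0.333), which is not an integer point.
(x,y)=(4,0): 5·4+6·0=20≤23, 5·4+3·0=20≤22, objective 36.
(x,y)=(3,1): 5·3+6·1=21≤23, 5·3+3·1=18≤22, objective 33.
(x,y)=(3,0): 5·3+6·0=15≤23, 5·3+3·0=15≤22, objective 27.
The best lattice point is (4,0), giving 36.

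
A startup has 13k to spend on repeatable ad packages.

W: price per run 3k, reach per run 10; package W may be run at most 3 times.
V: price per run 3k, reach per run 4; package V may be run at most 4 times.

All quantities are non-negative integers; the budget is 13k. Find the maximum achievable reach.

34

This is a bounded integer knapsack.
3×W and 1×V: price 12 ≤ 13, reach 3·10 + 1·4 = 34.
3×W: price 9 ≤ 13, reach 3·10 = 30.
Best is 34.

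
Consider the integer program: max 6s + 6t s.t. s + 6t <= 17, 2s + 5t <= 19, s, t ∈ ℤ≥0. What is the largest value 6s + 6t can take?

The continuous relaxation peaks at (9.5, 0) with value 57.00; rounding to a feasible lattice point costs some objective.
(s,t)=(9,0): 1·9+6·0=9≤17, 2·9+5·0=18≤19, objective 54.
(s,t)=(8,0): 1·8+6·0=8≤17, 2·8+5·0=16≤19, objective 48.
No feasible integer point exceeds 54.

54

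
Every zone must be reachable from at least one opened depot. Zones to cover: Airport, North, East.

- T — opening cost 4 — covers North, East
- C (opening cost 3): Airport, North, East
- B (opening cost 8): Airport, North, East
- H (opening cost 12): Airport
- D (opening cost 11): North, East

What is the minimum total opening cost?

C alone covers Airport, North, East — every zone.
Total opening cost: 3.
No cover costs less than 3.

3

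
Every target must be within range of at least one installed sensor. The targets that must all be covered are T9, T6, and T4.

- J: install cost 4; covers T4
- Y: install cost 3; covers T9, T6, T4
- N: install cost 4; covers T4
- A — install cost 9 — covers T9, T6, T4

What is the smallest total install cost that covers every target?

This is a weighted set-cover instance.
Y alone covers T9, T6, T4 — every target.
Total install cost: 3.

3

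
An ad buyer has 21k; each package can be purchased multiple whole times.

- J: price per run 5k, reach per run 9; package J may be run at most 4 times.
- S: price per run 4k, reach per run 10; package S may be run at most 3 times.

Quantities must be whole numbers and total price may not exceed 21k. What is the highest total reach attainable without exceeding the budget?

39

S has the best ratio (10/4); taking only S gives at most 3×10 = 30 (stopped by the supply cap of 3).
Mixing does better — 1×J and 3×S: price 17 ≤ 21, reach 1·9 + 3·10 = 39.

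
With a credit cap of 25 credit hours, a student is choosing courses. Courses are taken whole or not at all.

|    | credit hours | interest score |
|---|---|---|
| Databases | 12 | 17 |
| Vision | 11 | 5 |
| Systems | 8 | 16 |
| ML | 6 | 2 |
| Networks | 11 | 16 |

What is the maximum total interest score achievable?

Allowing fractional choices, the relaxed optimum would be about 40.5, but courses are indivisible.
Systems + ML + Networks: credit hours 8 + 6 + 11 = 25 ≤ 25, interest score 16 + 2 + 16 = 34.
Databases + Systems: credit hours 12 + 8 = 20 ≤ 25, interest score 17 + 16 = 33.
Databases + Networks: credit hours 12 + 11 = 23 ≤ 25, interest score 17 + 16 = 33.
Best is Systems, ML, and Networks with total interest score 34.

34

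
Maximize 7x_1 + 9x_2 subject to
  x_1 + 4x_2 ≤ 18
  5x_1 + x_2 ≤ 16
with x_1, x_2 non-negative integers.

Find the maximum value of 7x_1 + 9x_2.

50

(x_1,x_2)=(2,4): 1·2+4·4=18≤18, 5·2+1·4=14≤16, objective 50.
(x_1,x_2)=(1,4): 1·1+4·4=17≤18, 5·1+1·4=9≤16, objective 43.
(x_1,x_2)=(2,3): 1·2+4·3=14≤18, 5·2+1·3=13≤16, objective 41.
The best lattice point is (2,4), giving 50.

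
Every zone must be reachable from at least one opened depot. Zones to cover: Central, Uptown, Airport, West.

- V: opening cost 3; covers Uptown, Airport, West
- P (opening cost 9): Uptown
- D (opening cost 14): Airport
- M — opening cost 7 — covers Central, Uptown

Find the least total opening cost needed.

10

Choose V and M: together they cover Central, Uptown, Airport, West — every zone.
Total opening cost: 3 + 7 = 10.
No cover costs less than 10.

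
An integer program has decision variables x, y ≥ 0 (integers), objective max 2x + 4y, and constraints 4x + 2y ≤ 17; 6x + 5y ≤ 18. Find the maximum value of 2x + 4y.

Relaxing integrality, the LP optimum is 14.40 at (x,y) = (0, 3.6), which is not an integer point.
(x,y)=(0,3): 4·0+2·3=6≤17, 6·0+5·3=15≤18, objective 12.
(x,y)=(1,2): 4·1+2·2=8≤17, 6·1+5·2=16≤18, objective 10.
(x,y)=(0,2): 4·0+2·2=4≤17, 6·0+5·2=10≤18, objective 8.
The best lattice point is (0,3), giving 12.

12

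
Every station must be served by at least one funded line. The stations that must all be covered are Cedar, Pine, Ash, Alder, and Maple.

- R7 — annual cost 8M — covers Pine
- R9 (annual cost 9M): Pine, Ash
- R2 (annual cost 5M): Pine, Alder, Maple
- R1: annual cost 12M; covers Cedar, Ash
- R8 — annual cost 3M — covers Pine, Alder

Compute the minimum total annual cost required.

This is an integer covering problem.
The greedy cost-per-new-station heuristic would pick R8, R2, and R1 for 20, but a cheaper cover exists.
Choose R2 and R1: together they cover Cedar, Pine, Ash, Alder, Maple — every station.
Total annual cost: 5 + 12 = 17.
No cover costs less than 17.

17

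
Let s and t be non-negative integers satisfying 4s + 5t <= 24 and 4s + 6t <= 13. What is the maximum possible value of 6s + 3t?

Relaxing integrality, the LP optimum is 19.50 at (s,t) = (3.25, 0), which is not an integer point.
(s,t)=(3,0): 4·3+5·0=12≤24, 4·3+6·0=12≤13, objective 18.
(s,t)=(2,0): 4·2+5·0=8≤24, 4·2+6·0=8≤13, objective 12.
No feasible integer point exceeds 18.

18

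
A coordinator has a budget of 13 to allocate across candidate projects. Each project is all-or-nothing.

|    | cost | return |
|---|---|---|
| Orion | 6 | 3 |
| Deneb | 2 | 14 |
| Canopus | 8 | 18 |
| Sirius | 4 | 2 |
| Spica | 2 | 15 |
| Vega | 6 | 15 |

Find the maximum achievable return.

47

Allowing fractional choices, the relaxed optimum would be about 50.8, but projects are indivisible.
Canopus + Spica: cost 8 + 2 = 10 ≤ 13, return 18 + 15 = 33.
Deneb + Canopus + Spica: cost 2 + 8 + 2 = 12 ≤ 13, return 14 + 18 + 15 = 47.
Deneb + Spica + Vega: cost 2 + 2 + 6 = 10 ≤ 13, return 14 + 15 + 15 = 44.
Best is Deneb, Canopus, and Spica with total return 47.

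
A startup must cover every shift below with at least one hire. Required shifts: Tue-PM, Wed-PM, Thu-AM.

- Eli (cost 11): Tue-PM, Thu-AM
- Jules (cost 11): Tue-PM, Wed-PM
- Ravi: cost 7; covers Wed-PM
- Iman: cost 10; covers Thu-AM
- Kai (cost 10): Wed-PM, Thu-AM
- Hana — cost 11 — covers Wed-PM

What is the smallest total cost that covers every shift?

18

This is an integer covering problem.
The greedy cost-per-new-shift heuristic would pick Kai and Eli for 21, but a cheaper cover exists.
Choose Eli and Ravi: together they cover Tue-PM, Wed-PM, Thu-AM — every shift.
Total cost: 11 + 7 = 18.
No cover costs less than 18.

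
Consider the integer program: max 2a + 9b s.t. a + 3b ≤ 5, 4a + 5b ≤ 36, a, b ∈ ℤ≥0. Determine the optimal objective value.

13

(a,b)=(2,1) is feasible, giving 13.
(a,b)=(1,1) is feasible, giving 11.
(a,b)=(0,1) is feasible, giving 9.
Maximum is 13 at (a,b)=(2,1).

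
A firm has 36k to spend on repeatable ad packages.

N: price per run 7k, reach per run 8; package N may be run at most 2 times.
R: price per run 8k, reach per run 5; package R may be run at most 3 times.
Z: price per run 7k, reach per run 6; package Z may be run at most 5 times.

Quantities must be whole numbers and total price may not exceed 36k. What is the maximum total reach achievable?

N has the best ratio (8/7); taking only N gives at most 2×8 = 16 (stopped by the supply cap of 2).
Mixing does better — 2×N and 3×Z: price 35 ≤ 36, reach 2·8 + 3·6 = 34.

34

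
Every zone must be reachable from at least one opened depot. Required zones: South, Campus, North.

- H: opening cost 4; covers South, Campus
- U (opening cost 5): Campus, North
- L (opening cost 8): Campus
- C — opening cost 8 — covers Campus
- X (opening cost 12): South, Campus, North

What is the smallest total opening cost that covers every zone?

Choose H and U: together they cover South, Campus, North — every zone.
Total opening cost: 4 + 5 = 9.
No cover costs less than 9.

9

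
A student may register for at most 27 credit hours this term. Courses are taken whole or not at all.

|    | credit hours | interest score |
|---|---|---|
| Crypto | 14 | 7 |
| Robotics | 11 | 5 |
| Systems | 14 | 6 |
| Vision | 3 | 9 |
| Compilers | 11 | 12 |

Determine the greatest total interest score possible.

26

Robotics + Vision + Compilers: credit hours 11 + 3 + 11 = 25 ≤ 27, interest score 5 + 9 + 12 = 26.
Vision + Compilers: credit hours 3 + 11 = 14 ≤ 27, interest score 9 + 12 = 21.
Crypto + Compilers: credit hours 14 + 11 = 25 ≤ 27, interest score 7 + 12 = 19.
Best is Robotics, Vision, and Compilers with total interest score 26.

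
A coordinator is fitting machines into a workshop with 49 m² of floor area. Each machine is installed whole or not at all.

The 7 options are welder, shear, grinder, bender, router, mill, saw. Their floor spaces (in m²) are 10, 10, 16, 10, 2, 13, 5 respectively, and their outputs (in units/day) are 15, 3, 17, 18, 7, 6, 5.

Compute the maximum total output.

Allowing fractional choices, the relaxed optimum would be about 64.8, but machines are indivisible.
welder + shear + grinder + bender + router: floor space 10 + 10 + 16 + 10 + 2 = 48 ≤ 49, output 15 + 3 + 17 + 18 + 7 = 60.
welder + grinder + bender + router + saw: floor space 10 + 16 + 10 + 2 + 5 = 43 ≤ 49, output 15 + 17 + 18 + 7 + 5 = 62.
welder + grinder + bender + router: floor space 10 + 16 + 10 + 2 = 38 ≤ 49, output 15 + 17 + 18 + 7 = 57.
Best is welder, grinder, bender, router, and saw with total output 62.

62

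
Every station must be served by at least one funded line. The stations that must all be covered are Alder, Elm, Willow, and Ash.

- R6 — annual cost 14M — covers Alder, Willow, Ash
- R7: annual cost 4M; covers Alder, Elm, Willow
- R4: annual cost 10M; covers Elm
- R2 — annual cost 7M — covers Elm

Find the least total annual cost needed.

This is a weighted set-cover instance.
Choose R6 and R7: together they cover Alder, Elm, Willow, Ash — every station.
Total annual cost: 14 + 4 = 18.

18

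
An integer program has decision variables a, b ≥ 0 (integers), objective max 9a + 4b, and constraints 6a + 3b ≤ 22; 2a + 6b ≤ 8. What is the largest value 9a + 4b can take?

The continuous relaxation peaks at (3.67, 0) with value 33.00; rounding to a feasible lattice point costs some objective.
(a,b)=(3,0): 6·3+3·0=18≤22, 2·3+6·0=6≤8, objective 27.
(a,b)=(2,0): 6·2+3·0=12≤22, 2·2+6·0=4≤8, objective 18.
The best lattice point is (3,0), giving 27.

27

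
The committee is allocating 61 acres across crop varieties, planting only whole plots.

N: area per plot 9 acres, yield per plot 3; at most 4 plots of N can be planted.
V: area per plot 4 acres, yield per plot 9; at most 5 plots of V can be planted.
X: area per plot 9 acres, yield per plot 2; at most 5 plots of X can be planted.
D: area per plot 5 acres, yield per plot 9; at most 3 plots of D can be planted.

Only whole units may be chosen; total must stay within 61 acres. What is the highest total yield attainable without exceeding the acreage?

This is a bounded integer knapsack.
V has the best ratio (9/4); taking only V gives at most 5×9 = 45 (stopped by the supply cap of 5).
Mixing does better — 2×N, 5×V, and 3×D: area 53 ≤ 61, yield 2·3 + 5·9 + 3·9 = 78.

78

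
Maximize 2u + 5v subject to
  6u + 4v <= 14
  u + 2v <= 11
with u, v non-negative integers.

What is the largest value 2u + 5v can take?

(u,v)=(0,3): 6·0+4·3=12≤14, 1·0+2·3=6≤11, objective 15.
(u,v)=(1,2): 6·1+4·2=14≤14, 1·1+2·2=5≤11, objective 12.
The best lattice point is (0,3), giving 15.

15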